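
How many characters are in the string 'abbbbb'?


String: 'abbbbb'
Counting characters:
  'a' appears 1 time(s)
  'b' appears 5 time(s)
Total length = 1 + 5 = 6

6


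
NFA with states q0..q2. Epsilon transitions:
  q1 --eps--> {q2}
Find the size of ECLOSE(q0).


Starting from q0
Initialize closure = {q0}
q0 has no outgoing epsilon transitions -> nothing to add
Final closure: {q0}
Size = 1

1


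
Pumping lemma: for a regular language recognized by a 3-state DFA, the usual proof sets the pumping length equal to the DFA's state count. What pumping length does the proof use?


Pumping lemma for regular languages (standard proof):
Take p = |Q|, the number of DFA states.
Any string of length >= |Q| passes through |Q|+1 states while reading its first |Q| symbols,
so by pigeonhole some state repeats, giving the loop that can be pumped.
Here |Q| = 3
Therefore the proof uses p = 3

3


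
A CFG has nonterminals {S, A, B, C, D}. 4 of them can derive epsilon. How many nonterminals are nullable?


Nonterminals: {S, A, B, C, D}
A nonterminal is nullable if it can derive epsilon
Counting nullable nonterminals: 4
Total nullable = 4

4


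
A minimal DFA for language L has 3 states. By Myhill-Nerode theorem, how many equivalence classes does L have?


Myhill-Nerode theorem:
Number of equivalence classes = number of states in minimal DFA
Minimal DFA states = 3
Therefore equivalence classes = 3

3


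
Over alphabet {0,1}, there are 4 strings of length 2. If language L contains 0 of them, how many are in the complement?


Alphabet: {0,1}
String length: 2
Total strings of length 2 = 2^2 = 4
Strings in L = 0
Complement = total - |L|
= 4 - 0
= 4

4


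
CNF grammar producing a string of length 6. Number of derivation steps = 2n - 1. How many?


Chomsky Normal Form derivation:
String length n = 6
Each step either:
  - Splits a nonterminal into two (n-1 such steps)
  - Converts a nonterminal to terminal (n such steps)
Total = (n-1) + n = 2n - 1
= 2(6) - 1
= 12 - 1
= 11

11


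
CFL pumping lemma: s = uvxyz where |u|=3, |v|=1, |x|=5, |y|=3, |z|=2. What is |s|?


|s| = |u| + |v| + |x| + |y| + |z|
= 3 + 1 + 5 + 3 + 2
= 4 + 5 + 5
= 9 + 5
= 14

14


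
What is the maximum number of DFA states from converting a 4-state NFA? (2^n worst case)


NFA has 4 states
Subset construction: each DFA state = subset of NFA states
Maximum subsets = 2^4
2^4 = 16

16


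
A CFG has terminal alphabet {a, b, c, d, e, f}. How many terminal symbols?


Terminal symbols: a, b, c, d, e, f
Counting each: a (#1), b (#2), c (#3), d (#4), e (#5), f (#6)
Total = 6

6


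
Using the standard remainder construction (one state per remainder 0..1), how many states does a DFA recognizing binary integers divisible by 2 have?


Divisibility by 2 is tracked via the remainder mod 2: 0, 1, ..., 1
The construction assigns one state to each remainder
Number of remainders = 2

2


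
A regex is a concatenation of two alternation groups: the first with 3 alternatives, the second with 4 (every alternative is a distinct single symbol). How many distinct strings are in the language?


First group: 3 alternatives
Second group: 4 alternatives
Concatenation: each choice from group 1 pairs with each from group 2
Total = 3 x 4 = 12

12


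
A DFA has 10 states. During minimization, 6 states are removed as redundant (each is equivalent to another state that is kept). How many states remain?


Original DFA: 10 states
Redundant states removed: 6
Minimized states = original - removed
= 10 - 6
= 4

4


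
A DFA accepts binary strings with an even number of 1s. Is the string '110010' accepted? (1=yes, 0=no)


DFA has 2 states: q_even (start, accept=yes) and q_odd
Processing string '110010' character by character:
  Position 0: read '1', 1-count=1 -> q_odd
  Position 1: read '1', 1-count=2 -> q_even
  Position 2: read '0', 1-count=2 -> q_even (no change)
  Position 3: read '0', 1-count=2 -> q_even (no change)
  Position 4: read '1', 1-count=3 -> q_odd
  Position 5: read '0', 1-count=3 -> q_odd (no change)
Final state: q_odd, total 1s = 3 (odd); the DFA requires an even count -> reject

0


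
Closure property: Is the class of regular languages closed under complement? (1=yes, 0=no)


Regular languages are closed under all standard operations:
- Union: Yes (product construction)
- Intersection: Yes (product construction)
- Complement: Yes (swap accept/reject)
- Concatenation: Yes (NFA construction)
Operation: complement -> Closed

1


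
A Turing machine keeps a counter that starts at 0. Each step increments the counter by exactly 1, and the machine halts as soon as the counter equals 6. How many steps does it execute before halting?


Counter starts at 0. Counting sequence:
  Step 1: counter = 1
  Step 2: counter = 2
  Step 3: counter = 3
  Step 4: counter = 4
  Step 5: counter = 5
  Step 6: counter = 6
Counter reached 6 -> halt
Total steps = 6

6


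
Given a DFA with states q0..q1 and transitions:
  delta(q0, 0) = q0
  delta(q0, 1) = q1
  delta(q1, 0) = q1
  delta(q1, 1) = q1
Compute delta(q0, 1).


Looking up transition function:
delta(q0, 1) in the table
Row: q0, Column: 1
Result: q1

q1


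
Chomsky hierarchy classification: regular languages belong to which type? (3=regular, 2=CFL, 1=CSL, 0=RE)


Chomsky hierarchy levels:
  Type 3: Regular (DFA/NFA/regex)
  Type 2: Context-free (PDA)
  Type 1: Context-sensitive
  Type 0: Recursively enumerable (TM)
'regular' corresponds to Type 3

3


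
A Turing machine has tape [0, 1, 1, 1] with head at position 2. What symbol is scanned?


Tape: [0, 1, 1, 1]
Positions: 0 1 2 3
Values:    0 1 1 1
Head at position 2
tape[2] = 1

1


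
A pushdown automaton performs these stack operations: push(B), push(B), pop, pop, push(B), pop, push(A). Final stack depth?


Tracing stack operations:
  push(B) -> stack = [B], depth=1
  push(B) -> stack = [B,B], depth=2
  pop -> removed B, stack = [B], depth=1
  pop -> removed B, stack = [], depth=0
  push(B) -> stack = [B], depth=1
  pop -> removed B, stack = [], depth=0
  push(A) -> stack = [A], depth=1
Final depth = 1

1


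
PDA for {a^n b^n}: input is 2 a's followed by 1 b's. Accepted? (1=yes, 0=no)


Language requires equal numbers of a's and b's
PDA pushes for each 'a', pops for each 'b'
Number of a's = 2
Number of b's = 1
2 != 1 -> Reject

0


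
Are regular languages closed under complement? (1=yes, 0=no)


Regular languages are closed under:
- Union (DFA product construction)
- Intersection (DFA product construction)
- Complement (swap accept/reject states)
- Concatenation (NFA construction)
- Kleene star (NFA construction)
complement is in this list
Therefore: closed

1


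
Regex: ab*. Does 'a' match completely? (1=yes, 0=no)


Pattern: ab*
String: 'a'
Pattern requires: exactly one 'a' followed by zero or more 'b's
First char is 'a' -> OK
Rest '': all b's? Yes
Result: 1

1


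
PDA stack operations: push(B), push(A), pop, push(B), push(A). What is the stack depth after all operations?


Tracing stack operations:
  push(B) -> stack = [B], depth=1
  push(A) -> stack = [B,A], depth=2
  pop -> removed A, stack = [B], depth=1
  push(B) -> stack = [B,B], depth=2
  push(A) -> stack = [B,B,A], depth=3
Final depth = 3

3


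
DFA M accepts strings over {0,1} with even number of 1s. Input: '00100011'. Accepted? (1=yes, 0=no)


DFA has 2 states: q_even (start, accept=yes) and q_odd
Processing string '00100011' character by character:
  Position 0: read '0', 1-count=0 -> q_even (no change)
  Position 1: read '0', 1-count=0 -> q_even (no change)
  Position 2: read '1', 1-count=1 -> q_odd
  Position 3: read '0', 1-count=1 -> q_odd (no change)
  Position 4: read '0', 1-count=1 -> q_odd (no change)
  Position 5: read '0', 1-count=1 -> q_odd (no change)
  Position 6: read '1', 1-count=2 -> q_even
  Position 7: read '1', 1-count=3 -> q_odd
Final state: q_odd, total 1s = 3 (odd); the DFA requires an even count -> reject

0


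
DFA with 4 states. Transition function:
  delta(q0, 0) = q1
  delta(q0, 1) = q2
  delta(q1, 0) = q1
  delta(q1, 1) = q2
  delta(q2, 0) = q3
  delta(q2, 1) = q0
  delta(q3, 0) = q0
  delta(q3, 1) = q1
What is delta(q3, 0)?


Looking up transition function:
delta(q3, 0) in the table
Row: q3, Column: 0
Result: q0

q0


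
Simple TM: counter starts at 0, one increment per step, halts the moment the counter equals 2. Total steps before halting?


Counter starts at 0. Counting sequence:
  Step 1: counter = 1
  Step 2: counter = 2
Counter reached 2 -> halt
Total steps = 2

2


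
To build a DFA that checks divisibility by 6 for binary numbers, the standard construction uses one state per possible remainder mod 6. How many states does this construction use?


Divisibility by 6 is tracked via the remainder mod 6: 0, 1, ..., 5
The construction assigns one state to each remainder
Number of remainders = 6

6


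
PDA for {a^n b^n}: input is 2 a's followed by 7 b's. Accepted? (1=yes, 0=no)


Language requires equal numbers of a's and b's
PDA pushes for each 'a', pops for each 'b'
Number of a's = 2
Number of b's = 7
2 != 7 -> Reject

0


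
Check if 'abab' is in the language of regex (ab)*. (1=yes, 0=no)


Pattern: (ab)*
String: 'abab'
Pattern requires: zero or more repetitions of 'ab'
Pairs: ['ab', 'ab']
All pairs are 'ab'? Yes
Result: 1

1


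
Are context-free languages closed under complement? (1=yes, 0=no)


CFL closure properties:
  Closed under: union, concatenation, Kleene star
  NOT closed under: intersection, complement
Operation 'complement' is in not-closed list -> No (not closed)

0


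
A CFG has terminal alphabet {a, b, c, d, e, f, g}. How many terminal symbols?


Terminal symbols: a, b, c, d, e, f, g
Counting each: a (#1), b (#2), c (#3), d (#4), e (#5), f (#6), g (#7)
Total = 7

7


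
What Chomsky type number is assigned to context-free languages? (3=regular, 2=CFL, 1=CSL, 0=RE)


Chomsky hierarchy levels:
  Type 3: Regular (DFA/NFA/regex)
  Type 2: Context-free (PDA)
  Type 1: Context-sensitive
  Type 0: Recursively enumerable (TM)
'context-free' corresponds to Type 2

2


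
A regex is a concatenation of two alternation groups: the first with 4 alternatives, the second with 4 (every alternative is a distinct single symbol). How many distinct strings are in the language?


First group: 4 alternatives
Second group: 4 alternatives
Concatenation: each choice from group 1 pairs with each from group 2
Total = 4 x 4 = 16

16


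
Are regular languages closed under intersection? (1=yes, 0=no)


Regular languages are closed under:
- Union (DFA product construction)
- Intersection (DFA product construction)
- Complement (swap accept/reject states)
- Concatenation (NFA construction)
- Kleene star (NFA construction)
intersection is in this list
Therefore: closed

1


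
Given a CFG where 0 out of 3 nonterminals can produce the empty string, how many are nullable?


Nonterminals: {S, A, B}
A nonterminal is nullable if it can derive epsilon
Counting nullable nonterminals: 0
Total nullable = 0

0


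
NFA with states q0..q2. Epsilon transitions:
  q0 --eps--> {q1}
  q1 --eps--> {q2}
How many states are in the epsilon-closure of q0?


Starting from q0
Initialize closure = {q0}
Follow epsilon from q0 -> add q1
Follow epsilon from q1 -> add q2
Final closure: {q0, q1, q2}
Size = 3

3


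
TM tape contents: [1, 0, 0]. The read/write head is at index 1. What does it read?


Tape: [1, 0, 0]
Positions: 0 1 2
Values:    1 0 0
Head at position 1
tape[1] = 0

0


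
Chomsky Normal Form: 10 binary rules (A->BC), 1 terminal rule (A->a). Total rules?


CNF allows two rule forms:
  A -> BC (binary): 10 rules
  A -> a (terminal): 1 rule
Total = 10 + 1 = 11

11


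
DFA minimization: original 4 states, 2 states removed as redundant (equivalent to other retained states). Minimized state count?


Original DFA: 4 states
Redundant states removed: 2
Minimized states = original - removed
= 4 - 2
= 2

2


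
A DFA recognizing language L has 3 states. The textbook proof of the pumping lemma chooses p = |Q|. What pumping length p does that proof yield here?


Pumping lemma for regular languages (standard proof):
Take p = |Q|, the number of DFA states.
Any string of length >= |Q| passes through |Q|+1 states while reading its first |Q| symbols,
so by pigeonhole some state repeats, giving the loop that can be pumped.
Here |Q| = 3
Therefore the proof uses p = 3

3


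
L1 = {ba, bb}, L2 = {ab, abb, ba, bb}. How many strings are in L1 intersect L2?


L1 = {ba, bb}
L2 = {ab, abb, ba, bb}
Checking each string in L1 against L2:
  'ba': in L2? Yes
  'bb': in L2? Yes
Intersection = {ba, bb}
|L1 ∩ L2| = 2

2


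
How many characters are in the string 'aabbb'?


String: 'aabbb'
Counting characters:
  'a' appears 2 time(s)
  'b' appears 3 time(s)
Total length = 2 + 3 = 5

5


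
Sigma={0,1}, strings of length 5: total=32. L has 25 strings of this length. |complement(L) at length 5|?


Alphabet: {0,1}
String length: 5
Total strings of length 5 = 2^5 = 32
Strings in L = 25
Complement = total - |L|
= 32 - 25
= 7

7


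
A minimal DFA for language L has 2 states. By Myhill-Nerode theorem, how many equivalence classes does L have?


Myhill-Nerode theorem:
Number of equivalence classes = number of states in minimal DFA
Minimal DFA states = 2
Therefore equivalence classes = 2

2


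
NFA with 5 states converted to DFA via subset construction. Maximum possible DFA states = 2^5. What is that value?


NFA has 5 states
Subset construction: each DFA state = subset of NFA states
Maximum subsets = 2^5
2^5 = 32

32


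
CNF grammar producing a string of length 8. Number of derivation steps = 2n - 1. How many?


Chomsky Normal Form derivation:
String length n = 8
Each step either:
  - Splits a nonterminal into two (n-1 such steps)
  - Converts a nonterminal to terminal (n such steps)
Total = (n-1) + n = 2n - 1
= 2(8) - 1
= 16 - 1
= 15

15


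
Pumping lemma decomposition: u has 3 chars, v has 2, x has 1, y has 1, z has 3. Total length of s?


|s| = |u| + |v| + |x| + |y| + |z|
= 3 + 2 + 1 + 1 + 3
= 5 + 1 + 4
= 6 + 4
= 10

10


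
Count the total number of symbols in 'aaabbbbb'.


String: 'aaabbbbb'
Counting characters:
  'a' appears 3 time(s)
  'b' appears 5 time(s)
Total length = 3 + 5 = 8

8


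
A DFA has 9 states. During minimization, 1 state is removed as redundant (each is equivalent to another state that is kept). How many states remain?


Original DFA: 9 states
Redundant states removed: 1
Minimized states = original - removed
= 9 - 1
= 8

8


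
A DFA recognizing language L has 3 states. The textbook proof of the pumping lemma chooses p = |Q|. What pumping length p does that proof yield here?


Pumping lemma for regular languages (standard proof):
Take p = |Q|, the number of DFA states.
Any string of length >= |Q| passes through |Q|+1 states while reading its first |Q| symbols,
so by pigeonhole some state repeats, giving the loop that can be pumped.
Here |Q| = 3
Therefore the proof uses p = 3

3


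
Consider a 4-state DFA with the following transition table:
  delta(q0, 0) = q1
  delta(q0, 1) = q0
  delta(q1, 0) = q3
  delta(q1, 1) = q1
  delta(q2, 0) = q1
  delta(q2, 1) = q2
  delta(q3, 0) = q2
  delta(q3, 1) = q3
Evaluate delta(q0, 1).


Looking up transition function:
delta(q0, 1) in the table
Row: q0, Column: 1
Result: q0

q0


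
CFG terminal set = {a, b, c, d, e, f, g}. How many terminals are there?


Terminal symbols: a, b, c, d, e, f, g
Counting each: a (#1), b (#2), c (#3), d (#4), e (#5), f (#6), g (#7)
Total = 7

7


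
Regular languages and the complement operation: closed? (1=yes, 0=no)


Regular languages are closed under all standard operations:
- Union: Yes (product construction)
- Intersection: Yes (product construction)
- Complement: Yes (swap accept/reject)
- Concatenation: Yes (NFA construction)
Operation: complement -> Closed

1


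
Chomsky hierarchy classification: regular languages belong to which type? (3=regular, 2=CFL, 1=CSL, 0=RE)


Chomsky hierarchy levels:
  Type 3: Regular (DFA/NFA/regex)
  Type 2: Context-free (PDA)
  Type 1: Context-sensitive
  Type 0: Recursively enumerable (TM)
'regular' corresponds to Type 3

3


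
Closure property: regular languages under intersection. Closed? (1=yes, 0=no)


Regular languages are closed under:
- Union (DFA product construction)
- Intersection (DFA product construction)
- Complement (swap accept/reject states)
- Concatenation (NFA construction)
- Kleene star (NFA construction)
intersection is in this list
Therefore: closed

1


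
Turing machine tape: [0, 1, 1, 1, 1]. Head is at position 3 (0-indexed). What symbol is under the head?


Tape: [0, 1, 1, 1, 1]
Positions: 0 1 2 3 4
Values:    0 1 1 1 1
Head at position 3
tape[3] = 1

1


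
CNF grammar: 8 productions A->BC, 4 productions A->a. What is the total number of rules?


CNF allows two rule forms:
  A -> BC (binary): 8 rules
  A -> a (terminal): 4 rules
Total = 8 + 4 = 12

12


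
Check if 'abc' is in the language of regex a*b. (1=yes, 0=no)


Pattern: a*b
String: 'abc'
Pattern requires: zero or more 'a's followed by exactly one 'b'
Found 1 leading 'a's
Remaining: 'bc'
Remaining is not 'b' -> no match
Result: 0

0


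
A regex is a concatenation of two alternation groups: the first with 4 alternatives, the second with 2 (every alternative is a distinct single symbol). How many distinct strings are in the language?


First group: 4 alternatives
Second group: 2 alternatives
Concatenation: each choice from group 1 pairs with each from group 2
Total = 4 x 2 = 8

8


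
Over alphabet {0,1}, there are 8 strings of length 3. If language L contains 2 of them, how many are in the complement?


Alphabet: {0,1}
String length: 3
Total strings of length 3 = 2^3 = 8
Strings in L = 2
Complement = total - |L|
= 8 - 2
= 6

6


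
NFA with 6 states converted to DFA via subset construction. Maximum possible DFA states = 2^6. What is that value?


NFA has 6 states
Subset construction: each DFA state = subset of NFA states
Maximum subsets = 2^6
2^6 = 64

64


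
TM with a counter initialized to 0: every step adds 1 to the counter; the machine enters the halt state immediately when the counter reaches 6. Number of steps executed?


Counter starts at 0. Counting sequence:
  Step 1: counter = 1
  Step 2: counter = 2
  Step 3: counter = 3
  Step 4: counter = 4
  Step 5: counter = 5
  Step 6: counter = 6
Counter reached 6 -> halt
Total steps = 6

6


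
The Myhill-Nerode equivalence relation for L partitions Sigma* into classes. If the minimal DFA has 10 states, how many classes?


Myhill-Nerode theorem:
Number of equivalence classes = number of states in minimal DFA
Minimal DFA states = 10
Therefore equivalence classes = 10

10


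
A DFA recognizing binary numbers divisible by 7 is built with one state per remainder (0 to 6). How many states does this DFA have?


Divisibility by 7 is tracked via the remainder mod 7: 0, 1, ..., 6
The construction assigns one state to each remainder
Number of remainders = 7

7


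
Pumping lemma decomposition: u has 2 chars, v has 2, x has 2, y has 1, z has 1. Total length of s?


|s| = |u| + |v| + |x| + |y| + |z|
= 2 + 2 + 2 + 1 + 1
= 4 + 2 + 2
= 6 + 2
= 8

8


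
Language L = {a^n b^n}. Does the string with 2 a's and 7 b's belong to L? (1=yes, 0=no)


Language requires equal numbers of a's and b's
PDA pushes for each 'a', pops for each 'b'
Number of a's = 2
Number of b's = 7
2 != 7 -> Reject

0


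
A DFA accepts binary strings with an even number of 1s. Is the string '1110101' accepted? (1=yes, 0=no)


DFA has 2 states: q_even (start, accept=yes) and q_odd
Processing string '1110101' character by character:
  Position 0: read '1', 1-count=1 -> q_odd
  Position 1: read '1', 1-count=2 -> q_even
  Position 2: read '1', 1-count=3 -> q_odd
  Position 3: read '0', 1-count=3 -> q_odd (no change)
  Position 4: read '1', 1-count=4 -> q_even
  Position 5: read '0', 1-count=4 -> q_even (no change)
  Position 6: read '1', 1-count=5 -> q_odd
Final state: q_odd, total 1s = 5 (odd); the DFA requires an even count -> reject

0


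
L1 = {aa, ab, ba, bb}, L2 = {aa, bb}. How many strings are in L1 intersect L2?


L1 = {aa, ab, ba, bb}
L2 = {aa, bb}
Checking each string in L1 against L2:
  'aa': in L2? Yes
  'ab': in L2? No
  'ba': in L2? No
  'bb': in L2? Yes
Intersection = {aa, bb}
|L1 ∩ L2| = 2

2


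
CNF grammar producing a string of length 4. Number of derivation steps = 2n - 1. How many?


Chomsky Normal Form derivation:
String length n = 4
Each step either:
  - Splits a nonterminal into two (n-1 such steps)
  - Converts a nonterminal to terminal (n such steps)
Total = (n-1) + n = 2n - 1
= 2(4) - 1
= 8 - 1
= 7

7


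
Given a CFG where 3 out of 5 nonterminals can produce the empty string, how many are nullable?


Nonterminals: {S, A, B, C, D}
A nonterminal is nullable if it can derive epsilon
Counting nullable nonterminals: 3
Total nullable = 3

3


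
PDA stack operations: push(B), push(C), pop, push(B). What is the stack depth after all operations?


Tracing stack operations:
  push(B) -> stack = [B], depth=1
  push(C) -> stack = [B,C], depth=2
  pop -> removed C, stack = [B], depth=1
  push(B) -> stack = [B,B], depth=2
Final depth = 2

2


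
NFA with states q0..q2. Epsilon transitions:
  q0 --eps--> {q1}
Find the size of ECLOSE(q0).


Starting from q0
Initialize closure = {q0}
Follow epsilon from q0 -> add q1
Final closure: {q0, q1}
Size = 2

2


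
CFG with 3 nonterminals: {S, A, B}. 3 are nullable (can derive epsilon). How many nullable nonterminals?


Nonterminals: {S, A, B}
A nonterminal is nullable if it can derive epsilon
Counting nullable nonterminals: 3
Total nullable = 3

3


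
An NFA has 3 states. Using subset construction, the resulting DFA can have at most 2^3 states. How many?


NFA has 3 states
Subset construction: each DFA state = subset of NFA states
Maximum subsets = 2^3
2^3 = 8

8


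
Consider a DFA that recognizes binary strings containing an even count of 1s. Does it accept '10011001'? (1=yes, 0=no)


DFA has 2 states: q_even (start, accept=yes) and q_odd
Processing string '10011001' character by character:
  Position 0: read '1', 1-count=1 -> q_odd
  Position 1: read '0', 1-count=1 -> q_odd (no change)
  Position 2: read '0', 1-count=1 -> q_odd (no change)
  Position 3: read '1', 1-count=2 -> q_even
  Position 4: read '1', 1-count=3 -> q_odd
  Position 5: read '0', 1-count=3 -> q_odd (no change)
  Position 6: read '0', 1-count=3 -> q_odd (no change)
  Position 7: read '1', 1-count=4 -> q_even
Final state: q_even, total 1s = 4 (even); the DFA requires an even count -> accept

1


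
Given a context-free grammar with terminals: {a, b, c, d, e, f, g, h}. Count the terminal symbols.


Terminal symbols: a, b, c, d, e, f, g, h
Counting each: a (#1), b (#2), c (#3), d (#4), e (#5), f (#6), g (#7), h (#8)
Total = 8

8


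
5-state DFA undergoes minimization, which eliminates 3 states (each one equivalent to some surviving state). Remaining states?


Original DFA: 5 states
Redundant states removed: 3
Minimized states = original - removed
= 5 - 3
= 2

2


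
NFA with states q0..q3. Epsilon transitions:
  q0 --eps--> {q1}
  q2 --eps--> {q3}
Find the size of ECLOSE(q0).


Starting from q0
Initialize closure = {q0}
Follow epsilon from q0 -> add q1
Final closure: {q0, q1}
Size = 2

2


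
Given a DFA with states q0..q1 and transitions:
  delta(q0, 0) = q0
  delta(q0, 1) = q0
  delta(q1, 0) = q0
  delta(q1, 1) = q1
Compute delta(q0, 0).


Looking up transition function:
delta(q0, 0) in the table
Row: q0, Column: 0
Result: q0

q0


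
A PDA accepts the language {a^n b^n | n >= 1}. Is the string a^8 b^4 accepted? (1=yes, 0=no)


Language requires equal numbers of a's and b's
PDA pushes for each 'a', pops for each 'b'
Number of a's = 8
Number of b's = 4
8 != 4 -> Reject

0


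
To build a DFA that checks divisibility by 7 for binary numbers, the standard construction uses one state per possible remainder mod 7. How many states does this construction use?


Divisibility by 7 is tracked via the remainder mod 7: 0, 1, ..., 6
The construction assigns one state to each remainder
Number of remainders = 7

7


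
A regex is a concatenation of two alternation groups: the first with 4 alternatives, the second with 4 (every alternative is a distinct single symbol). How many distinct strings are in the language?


First group: 4 alternatives
Second group: 4 alternatives
Concatenation: each choice from group 1 pairs with each from group 2
Total = 4 x 4 = 16

16


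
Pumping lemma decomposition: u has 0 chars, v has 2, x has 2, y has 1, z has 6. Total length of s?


|s| = |u| + |v| + |x| + |y| + |z|
= 0 + 2 + 2 + 1 + 6
= 2 + 2 + 7
= 4 + 7
= 11

11


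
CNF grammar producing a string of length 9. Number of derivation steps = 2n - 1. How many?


Chomsky Normal Form derivation:
String length n = 9
Each step either:
  - Splits a nonterminal into two (n-1 such steps)
  - Converts a nonterminal to terminal (n such steps)
Total = (n-1) + n = 2n - 1
= 2(9) - 1
= 18 - 1
= 17

17


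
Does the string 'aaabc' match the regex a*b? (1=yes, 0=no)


Pattern: a*b
String: 'aaabc'
Pattern requires: zero or more 'a's followed by exactly one 'b'
Found 3 leading 'a's
Remaining: 'bc'
Remaining is not 'b' -> no match
Result: 0

0


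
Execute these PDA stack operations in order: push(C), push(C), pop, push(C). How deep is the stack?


Tracing stack operations:
  push(C) -> stack = [C], depth=1
  push(C) -> stack = [C,C], depth=2
  pop -> removed C, stack = [C], depth=1
  push(C) -> stack = [C,C], depth=2
Final depth = 2

2


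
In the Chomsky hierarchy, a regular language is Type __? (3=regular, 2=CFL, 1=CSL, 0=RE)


Chomsky hierarchy levels:
  Type 3: Regular (DFA/NFA/regex)
  Type 2: Context-free (PDA)
  Type 1: Context-sensitive
  Type 0: Recursively enumerable (TM)
'regular' corresponds to Type 3

3


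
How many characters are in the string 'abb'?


String: 'abb'
Counting characters:
  'a' appears 1 time(s)
  'b' appears 2 time(s)
Total length = 1 + 2 = 3

3


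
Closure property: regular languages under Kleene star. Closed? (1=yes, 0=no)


Regular languages are closed under:
- Union (DFA product construction)
- Intersection (DFA product construction)
- Complement (swap accept/reject states)
- Concatenation (NFA construction)
- Kleene star (NFA construction)
Kleene star is in this list
Therefore: closed

1


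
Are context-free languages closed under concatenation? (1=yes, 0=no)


CFL closure properties:
  Closed under: union, concatenation, Kleene star
  NOT closed under: intersection, complement
Operation 'concatenation' is in closed list -> Yes (closed)

1


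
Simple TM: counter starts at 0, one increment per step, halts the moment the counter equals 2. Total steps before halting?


Counter starts at 0. Counting sequence:
  Step 1: counter = 1
  Step 2: counter = 2
Counter reached 2 -> halt
Total steps = 2

2


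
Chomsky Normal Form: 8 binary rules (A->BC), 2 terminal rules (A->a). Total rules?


CNF allows two rule forms:
  A -> BC (binary): 8 rules
  A -> a (terminal): 2 rules
Total = 8 + 2 = 10

10


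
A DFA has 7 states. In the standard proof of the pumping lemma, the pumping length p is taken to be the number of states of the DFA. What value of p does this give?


Pumping lemma for regular languages (standard proof):
Take p = |Q|, the number of DFA states.
Any string of length >= |Q| passes through |Q|+1 states while reading its first |Q| symbols,
so by pigeonhole some state repeats, giving the loop that can be pumped.
Here |Q| = 7
Therefore the proof uses p = 7

7


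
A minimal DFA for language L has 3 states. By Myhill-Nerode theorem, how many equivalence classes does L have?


Myhill-Nerode theorem:
Number of equivalence classes = number of states in minimal DFA
Minimal DFA states = 3
Therefore equivalence classes = 3

3


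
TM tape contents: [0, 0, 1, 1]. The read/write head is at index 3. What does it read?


Tape: [0, 0, 1, 1]
Positions: 0 1 2 3
Values:    0 0 1 1
Head at position 3
tape[3] = 1

1


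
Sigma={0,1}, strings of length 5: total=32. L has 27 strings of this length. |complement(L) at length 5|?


Alphabet: {0,1}
String length: 5
Total strings of length 5 = 2^5 = 32
Strings in L = 27
Complement = total - |L|
= 32 - 27
= 5

5


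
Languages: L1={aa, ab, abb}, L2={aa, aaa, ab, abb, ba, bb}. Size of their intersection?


L1 = {aa, ab, abb}
L2 = {aa, aaa, ab, abb, ba, bb}
Checking each string in L1 against L2:
  'aa': in L2? Yes
  'ab': in L2? Yes
  'abb': in L2? Yes
Intersection = {aa, ab, abb}
|L1 ∩ L2| = 3

3


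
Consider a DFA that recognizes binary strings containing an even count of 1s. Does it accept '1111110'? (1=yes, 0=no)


DFA has 2 states: q_even (start, accept=yes) and q_odd
Processing string '1111110' character by character:
  Position 0: read '1', 1-count=1 -> q_odd
  Position 1: read '1', 1-count=2 -> q_even
  Position 2: read '1', 1-count=3 -> q_odd
  Position 3: read '1', 1-count=4 -> q_even
  Position 4: read '1', 1-count=5 -> q_odd
  Position 5: read '1', 1-count=6 -> q_even
  Position 6: read '0', 1-count=6 -> q_even (no change)
Final state: q_even, total 1s = 6 (even); the DFA requires an even count -> accept

1


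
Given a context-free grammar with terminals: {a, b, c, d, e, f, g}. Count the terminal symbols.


Terminal symbols: a, b, c, d, e, f, g
Counting each: a (#1), b (#2), c (#3), d (#4), e (#5), f (#6), g (#7)
Total = 7

7


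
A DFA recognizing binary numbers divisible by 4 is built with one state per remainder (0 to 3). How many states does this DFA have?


Divisibility by 4 is tracked via the remainder mod 4: 0, 1, ..., 3
The construction assigns one state to each remainder
Number of remainders = 4

4


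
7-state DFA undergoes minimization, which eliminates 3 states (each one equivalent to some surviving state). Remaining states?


Original DFA: 7 states
Redundant states removed: 3
Minimized states = original - removed
= 7 - 3
= 4

4


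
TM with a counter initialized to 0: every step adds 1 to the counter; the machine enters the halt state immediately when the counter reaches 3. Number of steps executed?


Counter starts at 0. Counting sequence:
  Step 1: counter = 1
  Step 2: counter = 2
  Step 3: counter = 3
Counter reached 3 -> halt
Total steps = 3

3


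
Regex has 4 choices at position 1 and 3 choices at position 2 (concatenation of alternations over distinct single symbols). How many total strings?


First group: 4 alternatives
Second group: 3 alternatives
Concatenation: each choice from group 1 pairs with each from group 2
Total = 4 x 3 = 12

12


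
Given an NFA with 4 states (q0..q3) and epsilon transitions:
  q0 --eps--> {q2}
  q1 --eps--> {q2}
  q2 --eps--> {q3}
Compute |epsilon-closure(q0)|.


Starting from q0
Initialize closure = {q0}
Follow epsilon from q0 -> add q2
Follow epsilon from q2 -> add q3
Final closure: {q0, q2, q3}
Size = 3

3


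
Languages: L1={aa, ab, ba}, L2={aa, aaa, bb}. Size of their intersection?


L1 = {aa, ab, ba}
L2 = {aa, aaa, bb}
Checking each string in L1 against L2:
  'aa': in L2? Yes
  'ab': in L2? No
  'ba': in L2? No
Intersection = {aa}
|L1 ∩ L2| = 1

1


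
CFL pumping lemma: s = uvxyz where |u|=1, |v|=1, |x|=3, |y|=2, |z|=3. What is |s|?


|s| = |u| + |v| + |x| + |y| + |z|
= 1 + 1 + 3 + 2 + 3
= 2 + 3 + 5
= 5 + 5
= 10

10


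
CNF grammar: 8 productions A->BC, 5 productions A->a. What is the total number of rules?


CNF allows two rule forms:
  A -> BC (binary): 8 rules
  A -> a (terminal): 5 rules
Total = 8 + 5 = 13

13


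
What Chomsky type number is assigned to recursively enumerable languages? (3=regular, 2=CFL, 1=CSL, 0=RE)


Chomsky hierarchy levels:
  Type 3: Regular (DFA/NFA/regex)
  Type 2: Context-free (PDA)
  Type 1: Context-sensitive
  Type 0: Recursively enumerable (TM)
'recursively enumerable' corresponds to Type 0

0


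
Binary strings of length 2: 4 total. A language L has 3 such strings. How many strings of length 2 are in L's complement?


Alphabet: {0,1}
String length: 2
Total strings of length 2 = 2^2 = 4
Strings in L = 3
Complement = total - |L|
= 4 - 3
= 1

1


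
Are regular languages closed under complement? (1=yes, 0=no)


Regular languages are closed under:
- Union (DFA product construction)
- Intersection (DFA product construction)
- Complement (swap accept/reject states)
- Concatenation (NFA construction)
- Kleene star (NFA construction)
complement is in this list
Therefore: closed

1


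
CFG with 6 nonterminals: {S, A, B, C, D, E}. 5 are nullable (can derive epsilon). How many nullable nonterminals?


Nonterminals: {S, A, B, C, D, E}
A nonterminal is nullable if it can derive epsilon
Counting nullable nonterminals: 5
Total nullable = 5

5


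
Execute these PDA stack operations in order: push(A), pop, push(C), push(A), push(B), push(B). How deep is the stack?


Tracing stack operations:
  push(A) -> stack = [A], depth=1
  pop -> removed A, stack = [], depth=0
  push(C) -> stack = [C], depth=1
  push(A) -> stack = [C,A], depth=2
  push(B) -> stack = [C,A,B], depth=3
  push(B) -> stack = [C,A,B,B], depth=4
Final depth = 4

4


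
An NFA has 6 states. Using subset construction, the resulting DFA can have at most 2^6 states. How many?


NFA has 6 states
Subset construction: each DFA state = subset of NFA states
Maximum subsets = 2^6
2^6 = 64

64


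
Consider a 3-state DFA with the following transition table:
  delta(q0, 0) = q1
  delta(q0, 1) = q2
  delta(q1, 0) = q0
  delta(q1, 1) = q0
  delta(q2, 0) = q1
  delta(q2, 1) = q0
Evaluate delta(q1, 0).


Looking up transition function:
delta(q1, 0) in the table
Row: q1, Column: 0
Result: q0

q0


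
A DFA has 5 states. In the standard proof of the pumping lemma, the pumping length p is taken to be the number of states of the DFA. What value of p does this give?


Pumping lemma for regular languages (standard proof):
Take p = |Q|, the number of DFA states.
Any string of length >= |Q| passes through |Q|+1 states while reading its first |Q| symbols,
so by pigeonhole some state repeats, giving the loop that can be pumped.
Here |Q| = 5
Therefore the proof uses p = 5

5


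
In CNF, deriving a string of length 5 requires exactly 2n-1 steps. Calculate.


Chomsky Normal Form derivation:
String length n = 5
Each step either:
  - Splits a nonterminal into two (n-1 such steps)
  - Converts a nonterminal to terminal (n such steps)
Total = (n-1) + n = 2n - 1
= 2(5) - 1
= 10 - 1
= 9

9


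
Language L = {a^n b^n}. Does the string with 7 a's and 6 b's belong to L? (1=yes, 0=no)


Language requires equal numbers of a's and b's
PDA pushes for each 'a', pops for each 'b'
Number of a's = 7
Number of b's = 6
7 != 6 -> Reject

0


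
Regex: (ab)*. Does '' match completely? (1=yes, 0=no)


Pattern: (ab)*
String: ''
Pattern requires: zero or more repetitions of 'ab'
Pairs: []
All pairs are 'ab'? Yes
Result: 1

1


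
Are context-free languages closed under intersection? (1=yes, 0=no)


CFL closure properties:
  Closed under: union, concatenation, Kleene star
  NOT closed under: intersection, complement
Operation 'intersection' is in not-closed list -> No (not closed)

0


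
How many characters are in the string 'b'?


String: 'b'
Counting characters:
  'b' appears 1 time(s)
Total length = 0 + 1 = 1

1


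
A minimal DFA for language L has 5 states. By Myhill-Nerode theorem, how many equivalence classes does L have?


Myhill-Nerode theorem:
Number of equivalence classes = number of states in minimal DFA
Minimal DFA states = 5
Therefore equivalence classes = 5

5


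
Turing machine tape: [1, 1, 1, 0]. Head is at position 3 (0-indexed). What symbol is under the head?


Tape: [1, 1, 1, 0]
Positions: 0 1 2 3
Values:    1 1 1 0
Head at position 3
tape[3] = 0

0


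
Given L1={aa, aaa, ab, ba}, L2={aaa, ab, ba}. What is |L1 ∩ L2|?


L1 = {aa, aaa, ab, ba}
L2 = {aaa, ab, ba}
Checking each string in L1 against L2:
  'aa': in L2? No
  'aaa': in L2? Yes
  'ab': in L2? Yes
  'ba': in L2? Yes
Intersection = {aaa, ab, ba}
|L1 ∩ L2| = 3

3


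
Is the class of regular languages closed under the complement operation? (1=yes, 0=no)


Regular languages are closed under:
- Union (DFA product construction)
- Intersection (DFA product construction)
- Complement (swap accept/reject states)
- Concatenation (NFA construction)
- Kleene star (NFA construction)
complement is in this list
Therefore: closed

1


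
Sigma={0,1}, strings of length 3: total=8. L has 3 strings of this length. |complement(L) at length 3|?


Alphabet: {0,1}
String length: 3
Total strings of length 3 = 2^3 = 8
Strings in L = 3
Complement = total - |L|
= 8 - 3
= 5

5


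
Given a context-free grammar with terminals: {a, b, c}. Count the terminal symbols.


Terminal symbols: a, b, c
Counting each: a (#1), b (#2), c (#3)
Total = 3

3


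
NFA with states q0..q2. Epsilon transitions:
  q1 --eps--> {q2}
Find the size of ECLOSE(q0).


Starting from q0
Initialize closure = {q0}
q0 has no outgoing epsilon transitions -> nothing to add
Final closure: {q0}
Size = 1

1


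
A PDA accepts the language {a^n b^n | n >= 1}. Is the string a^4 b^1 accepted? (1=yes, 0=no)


Language requires equal numbers of a's and b's
PDA pushes for each 'a', pops for each 'b'
Number of a's = 4
Number of b's = 1
4 != 1 -> Reject

0


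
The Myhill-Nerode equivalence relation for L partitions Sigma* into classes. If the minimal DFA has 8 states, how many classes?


Myhill-Nerode theorem:
Number of equivalence classes = number of states in minimal DFA
Minimal DFA states = 8
Therefore equivalence classes = 8

8


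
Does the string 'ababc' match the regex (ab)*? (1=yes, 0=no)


Pattern: (ab)*
String: 'ababc'
Pattern requires: zero or more repetitions of 'ab'
Length 5 is odd -> cannot be (ab)* -> no match
Result: 0

0


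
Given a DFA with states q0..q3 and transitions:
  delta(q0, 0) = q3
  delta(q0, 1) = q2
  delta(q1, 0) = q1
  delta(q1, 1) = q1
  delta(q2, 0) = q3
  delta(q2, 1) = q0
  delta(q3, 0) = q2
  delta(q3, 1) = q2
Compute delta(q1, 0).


Looking up transition function:
delta(q1, 0) in the table
Row: q1, Column: 0
Result: q1

q1


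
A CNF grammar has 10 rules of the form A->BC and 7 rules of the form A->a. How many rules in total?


CNF allows two rule forms:
  A -> BC (binary): 10 rules
  A -> a (terminal): 7 rules
Total = 10 + 7 = 17

17


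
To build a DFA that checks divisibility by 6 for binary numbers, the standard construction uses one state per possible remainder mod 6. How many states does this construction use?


Divisibility by 6 is tracked via the remainder mod 6: 0, 1, ..., 5
The construction assigns one state to each remainder
Number of remainders = 6

6


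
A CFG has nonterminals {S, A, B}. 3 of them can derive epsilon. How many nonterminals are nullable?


Nonterminals: {S, A, B}
A nonterminal is nullable if it can derive epsilon
Counting nullable nonterminals: 3
Total nullable = 3

3


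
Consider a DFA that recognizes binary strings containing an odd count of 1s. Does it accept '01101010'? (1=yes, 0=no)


DFA has 2 states: q_even (start, accept=no) and q_odd
Processing string '01101010' character by character:
  Position 0: read '0', 1-count=0 -> q_even (no change)
  Position 1: read '1', 1-count=1 -> q_odd
  Position 2: read '1', 1-count=2 -> q_even
  Position 3: read '0', 1-count=2 -> q_even (no change)
  Position 4: read '1', 1-count=3 -> q_odd
  Position 5: read '0', 1-count=3 -> q_odd (no change)
  Position 6: read '1', 1-count=4 -> q_even
  Position 7: read '0', 1-count=4 -> q_even (no change)
Final state: q_even, total 1s = 4 (even); the DFA requires an odd count -> reject

0
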